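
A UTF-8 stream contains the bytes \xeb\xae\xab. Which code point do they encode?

Leading byte 0xEB = 11101011 matches 1110xxxx → 3-byte sequence.
Byte 1: 0xEB = 11101011, payload 1011 (4 bits).
Byte 2: 0xAE = 10101110 (10xxxxxx ✓), payload 101110.
Byte 3: 0xAB = 10101011 (10xxxxxx ✓), payload 101011.
Concatenate: 1011101110101011 = 0xBBAB (16 bits → U+BBAB).

U+BBAB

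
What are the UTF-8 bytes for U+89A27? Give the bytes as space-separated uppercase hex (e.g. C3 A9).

U+89A27 = 0x89A27 = 563751 decimal. In range U+10000–U+10FFFF → 4-byte form: 11110xxx 10xxxxxx 10xxxxxx 10xxxxxx.
Binary (21 bits): 010001001101000100111.
Split 3+6+6+6: 010 | 001001 | 101000 | 100111.
Byte 1: 11110010 = 0xF2.
Byte 2: 10001001 = 0x89.
Byte 3: 10101000 = 0xA8.
Byte 4: 10100111 = 0xA7.

F2 89 A8 A7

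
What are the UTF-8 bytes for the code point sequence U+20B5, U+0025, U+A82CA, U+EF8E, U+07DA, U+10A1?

E2 82 B5 25 F2 A8 8B 8A EE BE 8E DF 9A E1 82 A1

U+20B5: 3-byte form → E2 82 B5.
U+0025: 1-byte form → 25.
U+A82CA: 4-byte form → F2 A8 8B 8A.
U+EF8E: 3-byte form → EE BE 8E.
U+07DA: 2-byte form → DF 9A.
U+10A1: 3-byte form → E1 82 A1.
Concatenated (16 bytes): E2 82 B5 25 F2 A8 8B 8A EE BE 8E DF 9A E1 82 A1.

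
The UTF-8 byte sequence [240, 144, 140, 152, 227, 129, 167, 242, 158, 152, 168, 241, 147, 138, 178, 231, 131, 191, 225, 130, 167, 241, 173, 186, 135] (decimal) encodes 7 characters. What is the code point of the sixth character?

Offset 0: leading byte 0xF0 = 11110000 → 4-byte char #1 = F0 90 8C 98.
Offset 4: leading byte 0xE3 = 11100011 → 3-byte char #2 = E3 81 A7.
Offset 7: leading byte 0xF2 = 11110010 → 4-byte char #3 = F2 9E 98 A8.
Offset 11: leading byte 0xF1 = 11110001 → 4-byte char #4 = F1 93 8A B2.
Offset 15: leading byte 0xE7 = 11100111 → 3-byte char #5 = E7 83 BF.
Offset 18: leading byte 0xE1 = 11100001 → 3-byte char #6 = E1 82 A7.
Leading byte 0xE1 = 11100001 matches 1110xxxx → 3-byte sequence.
Byte 1: 0xE1 = 11100001, payload 0001 (4 bits).
Byte 2: 0x82 = 10000010 (10xxxxxx ✓), payload 000010.
Byte 3: 0xA7 = 10100111 (10xxxxxx ✓), payload 100111.
Concatenate: 0001000010100111 = 0x10A7 (16 bits → U+10A7).

U+10A7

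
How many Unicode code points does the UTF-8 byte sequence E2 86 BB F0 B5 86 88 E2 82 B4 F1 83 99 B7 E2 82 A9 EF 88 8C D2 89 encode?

7

Byte at offset 0: 0xE2 = 11100010 → 3-byte char (#1). Advance 3.
Byte at offset 3: 0xF0 = 11110000 → 4-byte char (#2). Advance 4.
Byte at offset 7: 0xE2 = 11100010 → 3-byte char (#3). Advance 3.
Byte at offset 10: 0xF1 = 11110001 → 4-byte char (#4). Advance 4.
Byte at offset 14: 0xE2 = 11100010 → 3-byte char (#5). Advance 3.
Byte at offset 17: 0xEF = 11101111 → 3-byte char (#6). Advance 3.
Byte at offset 20: 0xD2 = 11010010 → 2-byte char (#7). Advance 2.
Reached end at offset 22 after 7 code points.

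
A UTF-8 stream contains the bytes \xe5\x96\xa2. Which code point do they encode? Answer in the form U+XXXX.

Leading byte 0xE5 = 11100101 matches 1110xxxx → 3-byte sequence.
Byte 1: 0xE5 = 11100101, payload 0101 (4 bits).
Byte 2: 0x96 = 10010110 (10xxxxxx ✓), payload 010110.
Byte 3: 0xA2 = 10100010 (10xxxxxx ✓), payload 100010.
Concatenate: 0101010110100010 = 0x55A2 (16 bits → U+55A2).

U+55A2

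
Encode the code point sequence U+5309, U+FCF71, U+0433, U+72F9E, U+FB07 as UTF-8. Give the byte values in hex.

U+5309: 3-byte form → E5 8C 89.
U+FCF71: 4-byte form → F3 BC BD B1.
U+0433: 2-byte form → D0 B3.
U+72F9E: 4-byte form → F1 B2 BE 9E.
U+FB07: 3-byte form → EF AC 87.
Concatenated (16 bytes): E5 8C 89 F3 BC BD B1 D0 B3 F1 B2 BE 9E EF AC 87.

E5 8C 89 F3 BC BD B1 D0 B3 F1 B2 BE 9E EF AC 87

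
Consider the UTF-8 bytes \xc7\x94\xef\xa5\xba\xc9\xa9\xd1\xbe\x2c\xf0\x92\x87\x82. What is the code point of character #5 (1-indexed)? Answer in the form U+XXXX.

U+002C

Offset 0: leading byte 0xC7 = 11000111 → 2-byte char #1 = C7 94.
Offset 2: leading byte 0xEF = 11101111 → 3-byte char #2 = EF A5 BA.
Offset 5: leading byte 0xC9 = 11001001 → 2-byte char #3 = C9 A9.
Offset 7: leading byte 0xD1 = 11010001 → 2-byte char #4 = D1 BE.
Offset 9: leading byte 0x2C = 00101100 → 1-byte char #5 = 2C.
Leading byte 0x2C = 00101100 matches 0xxxxxxx → 1-byte sequence.
Byte 1: 0x2C = 00101100, payload 0101100 (7 bits).
Concatenate: 0101100 = 0x2C (7 bits → U+002C).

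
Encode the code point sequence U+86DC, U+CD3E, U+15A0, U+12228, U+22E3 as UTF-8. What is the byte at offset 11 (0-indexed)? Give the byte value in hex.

0x88

U+86DC → 3-byte form E8 9B 9C at offsets 0–2.
U+CD3E → 3-byte form EC B4 BE at offsets 3–5.
U+15A0 → 3-byte form E1 96 A0 at offsets 6–8.
U+12228 → 4-byte form F0 92 88 A8 at offsets 9–12.
Offset 11 falls in char 4's range; it's byte 3 of F0 92 88 A8 = 0x88.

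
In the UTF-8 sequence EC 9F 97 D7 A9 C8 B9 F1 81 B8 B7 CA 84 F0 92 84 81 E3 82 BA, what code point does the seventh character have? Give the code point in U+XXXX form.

Offset 0: leading byte 0xEC = 11101100 → 3-byte char #1 = EC 9F 97.
Offset 3: leading byte 0xD7 = 11010111 → 2-byte char #2 = D7 A9.
Offset 5: leading byte 0xC8 = 11001000 → 2-byte char #3 = C8 B9.
Offset 7: leading byte 0xF1 = 11110001 → 4-byte char #4 = F1 81 B8 B7.
Offset 11: leading byte 0xCA = 11001010 → 2-byte char #5 = CA 84.
Offset 13: leading byte 0xF0 = 11110000 → 4-byte char #6 = F0 92 84 81.
Offset 17: leading byte 0xE3 = 11100011 → 3-byte char #7 = E3 82 BA.
Leading byte 0xE3 = 11100011 matches 1110xxxx → 3-byte sequence.
Byte 1: 0xE3 = 11100011, payload 0011 (4 bits).
Byte 2: 0x82 = 10000010 (10xxxxxx ✓), payload 000010.
Byte 3: 0xBA = 10111010 (10xxxxxx ✓), payload 111010.
Concatenate: 0011000010111010 = 0x30BA (16 bits → U+30BA).

U+30BA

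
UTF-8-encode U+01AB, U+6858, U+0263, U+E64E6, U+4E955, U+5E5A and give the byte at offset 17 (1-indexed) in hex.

1-indexed offset 17 is 0-indexed offset 16.
U+01AB → 2-byte form C6 AB at offsets 0–1.
U+6858 → 3-byte form E6 A1 98 at offsets 2–4.
U+0263 → 2-byte form C9 A3 at offsets 5–6.
U+E64E6 → 4-byte form F3 A6 93 A6 at offsets 7–10.
U+4E955 → 4-byte form F1 8E A5 95 at offsets 11–14.
U+5E5A → 3-byte form E5 B9 9A at offsets 15–17.
Offset 16 falls in char 6's range; it's byte 2 of E5 B9 9A = 0xB9.

0xB9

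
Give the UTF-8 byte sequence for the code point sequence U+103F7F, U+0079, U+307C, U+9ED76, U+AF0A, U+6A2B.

U+103F7F: 4-byte form → F4 83 BD BF.
U+0079: 1-byte form → 79.
U+307C: 3-byte form → E3 81 BC.
U+9ED76: 4-byte form → F2 9E B5 B6.
U+AF0A: 3-byte form → EA BC 8A.
U+6A2B: 3-byte form → E6 A8 AB.
Concatenated (18 bytes): F4 83 BD BF 79 E3 81 BC F2 9E B5 B6 EA BC 8A E6 A8 AB.

F4 83 BD BF 79 E3 81 BC F2 9E B5 B6 EA BC 8A E6 A8 AB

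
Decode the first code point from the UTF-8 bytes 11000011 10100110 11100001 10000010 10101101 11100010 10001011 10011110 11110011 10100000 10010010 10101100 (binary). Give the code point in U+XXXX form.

Offset 0: leading byte 0xC3 = 11000011 → 2-byte char #1 = C3 A6.
Leading byte 0xC3 = 11000011 matches 110xxxxx → 2-byte sequence.
Byte 1: 0xC3 = 11000011, payload 00011 (5 bits).
Byte 2: 0xA6 = 10100110 (10xxxxxx ✓), payload 100110.
Concatenate: 00011100110 = 0xE6 (11 bits → U+00E6).

U+00E6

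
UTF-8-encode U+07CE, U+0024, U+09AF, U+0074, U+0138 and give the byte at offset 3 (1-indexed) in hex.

1-indexed offset 3 is 0-indexed offset 2.
U+07CE → 2-byte form DF 8E at offsets 0–1.
U+0024 → 1-byte form 24 at offsets 2–2.
Offset 2 falls in char 2's range; it's byte 1 of 24 = 0x24.

0x24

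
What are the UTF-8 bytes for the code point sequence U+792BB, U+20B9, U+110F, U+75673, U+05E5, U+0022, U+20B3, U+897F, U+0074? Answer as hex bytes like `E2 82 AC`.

U+792BB: 4-byte form → F1 B9 8A BB.
U+20B9: 3-byte form → E2 82 B9.
U+110F: 3-byte form → E1 84 8F.
U+75673: 4-byte form → F1 B5 99 B3.
U+05E5: 2-byte form → D7 A5.
U+0022: 1-byte form → 22.
U+20B3: 3-byte form → E2 82 B3.
U+897F: 3-byte form → E8 A5 BF.
U+0074: 1-byte form → 74.
Concatenated (24 bytes): F1 B9 8A BB E2 82 B9 E1 84 8F F1 B5 99 B3 D7 A5 22 E2 82 B3 E8 A5 BF 74.

F1 B9 8A BB E2 82 B9 E1 84 8F F1 B5 99 B3 D7 A5 22 E2 82 B3 E8 A5 BF 74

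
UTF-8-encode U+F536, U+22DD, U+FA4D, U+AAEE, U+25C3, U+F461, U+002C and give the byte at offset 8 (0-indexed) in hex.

U+F536 → 3-byte form EF 94 B6 at offsets 0–2.
U+22DD → 3-byte form E2 8B 9D at offsets 3–5.
U+FA4D → 3-byte form EF A9 8D at offsets 6–8.
Offset 8 falls in char 3's range; it's byte 3 of EF A9 8D = 0x8D.

0x8D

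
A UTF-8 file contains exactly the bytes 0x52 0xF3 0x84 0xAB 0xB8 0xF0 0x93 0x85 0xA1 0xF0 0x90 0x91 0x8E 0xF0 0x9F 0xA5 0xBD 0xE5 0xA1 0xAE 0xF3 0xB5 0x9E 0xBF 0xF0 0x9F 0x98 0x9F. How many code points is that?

Byte at offset 0: 0x52 = 01010010 → 1-byte char (#1). Advance 1.
Byte at offset 1: 0xF3 = 11110011 → 4-byte char (#2). Advance 4.
Byte at offset 5: 0xF0 = 11110000 → 4-byte char (#3). Advance 4.
Byte at offset 9: 0xF0 = 11110000 → 4-byte char (#4). Advance 4.
Byte at offset 13: 0xF0 = 11110000 → 4-byte char (#5). Advance 4.
Byte at offset 17: 0xE5 = 11100101 → 3-byte char (#6). Advance 3.
Byte at offset 20: 0xF3 = 11110011 → 4-byte char (#7). Advance 4.
Byte at offset 24: 0xF0 = 11110000 → 4-byte char (#8). Advance 4.
Reached end at offset 28 after 8 code points.

8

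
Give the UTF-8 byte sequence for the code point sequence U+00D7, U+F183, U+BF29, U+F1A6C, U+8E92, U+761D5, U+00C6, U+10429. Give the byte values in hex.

U+00D7: 2-byte form → C3 97.
U+F183: 3-byte form → EF 86 83.
U+BF29: 3-byte form → EB BC A9.
U+F1A6C: 4-byte form → F3 B1 A9 AC.
U+8E92: 3-byte form → E8 BA 92.
U+761D5: 4-byte form → F1 B6 87 95.
U+00C6: 2-byte form → C3 86.
U+10429: 4-byte form → F0 90 90 A9.
Concatenated (25 bytes): C3 97 EF 86 83 EB BC A9 F3 B1 A9 AC E8 BA 92 F1 B6 87 95 C3 86 F0 90 90 A9.

C3 97 EF 86 83 EB BC A9 F3 B1 A9 AC E8 BA 92 F1 B6 87 95 C3 86 F0 90 90 A9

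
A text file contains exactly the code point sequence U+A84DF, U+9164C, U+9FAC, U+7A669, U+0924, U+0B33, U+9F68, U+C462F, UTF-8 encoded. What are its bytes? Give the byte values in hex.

F2 A8 93 9F F2 91 99 8C E9 BE AC F1 BA 99 A9 E0 A4 A4 E0 AC B3 E9 BD A8 F3 84 98 AF

U+A84DF: 4-byte form → F2 A8 93 9F.
U+9164C: 4-byte form → F2 91 99 8C.
U+9FAC: 3-byte form → E9 BE AC.
U+7A669: 4-byte form → F1 BA 99 A9.
U+0924: 3-byte form → E0 A4 A4.
U+0B33: 3-byte form → E0 AC B3.
U+9F68: 3-byte form → E9 BD A8.
U+C462F: 4-byte form → F3 84 98 AF.
Concatenated (28 bytes): F2 A8 93 9F F2 91 99 8C E9 BE AC F1 BA 99 A9 E0 A4 A4 E0 AC B3 E9 BD A8 F3 84 98 AF.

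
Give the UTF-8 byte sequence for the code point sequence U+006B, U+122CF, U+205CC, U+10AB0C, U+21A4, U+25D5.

U+006B: 1-byte form → 6B.
U+122CF: 4-byte form → F0 92 8B 8F.
U+205CC: 4-byte form → F0 A0 97 8C.
U+10AB0C: 4-byte form → F4 8A AC 8C.
U+21A4: 3-byte form → E2 86 A4.
U+25D5: 3-byte form → E2 97 95.
Concatenated (19 bytes): 6B F0 92 8B 8F F0 A0 97 8C F4 8A AC 8C E2 86 A4 E2 97 95.

6B F0 92 8B 8F F0 A0 97 8C F4 8A AC 8C E2 86 A4 E2 97 95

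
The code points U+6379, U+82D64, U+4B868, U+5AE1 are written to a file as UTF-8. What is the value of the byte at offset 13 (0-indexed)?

0xA1

U+6379 → 3-byte form E6 8D B9 at offsets 0–2.
U+82D64 → 4-byte form F2 82 B5 A4 at offsets 3–6.
U+4B868 → 4-byte form F1 8B A1 A8 at offsets 7–10.
U+5AE1 → 3-byte form E5 AB A1 at offsets 11–13.
Offset 13 falls in char 4's range; it's byte 3 of E5 AB A1 = 0xA1.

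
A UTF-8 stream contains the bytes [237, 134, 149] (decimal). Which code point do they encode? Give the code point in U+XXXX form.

U+D195

Leading byte 0xED = 11101101 matches 1110xxxx → 3-byte sequence.
Byte 1: 0xED = 11101101, payload 1101 (4 bits).
Byte 2: 0x86 = 10000110 (10xxxxxx ✓), payload 000110.
Byte 3: 0x95 = 10010101 (10xxxxxx ✓), payload 010101.
Concatenate: 1101000110010101 = 0xD195 (16 bits → U+D195).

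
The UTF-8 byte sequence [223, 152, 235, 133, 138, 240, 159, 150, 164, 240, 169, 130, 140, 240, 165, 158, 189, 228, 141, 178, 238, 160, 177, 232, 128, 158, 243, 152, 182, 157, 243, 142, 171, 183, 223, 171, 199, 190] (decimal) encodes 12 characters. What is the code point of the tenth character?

U+CEAF7

Offset 0: leading byte 0xDF = 11011111 → 2-byte char #1 = DF 98.
Offset 2: leading byte 0xEB = 11101011 → 3-byte char #2 = EB 85 8A.
Offset 5: leading byte 0xF0 = 11110000 → 4-byte char #3 = F0 9F 96 A4.
Offset 9: leading byte 0xF0 = 11110000 → 4-byte char #4 = F0 A9 82 8C.
Offset 13: leading byte 0xF0 = 11110000 → 4-byte char #5 = F0 A5 9E BD.
Offset 17: leading byte 0xE4 = 11100100 → 3-byte char #6 = E4 8D B2.
Offset 20: leading byte 0xEE = 11101110 → 3-byte char #7 = EE A0 B1.
Offset 23: leading byte 0xE8 = 11101000 → 3-byte char #8 = E8 80 9E.
Offset 26: leading byte 0xF3 = 11110011 → 4-byte char #9 = F3 98 B6 9D.
Offset 30: leading byte 0xF3 = 11110011 → 4-byte char #10 = F3 8E AB B7.
Leading byte 0xF3 = 11110011 matches 11110xxx → 4-byte sequence.
Byte 1: 0xF3 = 11110011, payload 011 (3 bits).
Byte 2: 0x8E = 10001110 (10xxxxxx ✓), payload 001110.
Byte 3: 0xAB = 10101011 (10xxxxxx ✓), payload 101011.
Byte 4: 0xB7 = 10110111 (10xxxxxx ✓), payload 110111.
Concatenate: 011001110101011110111 = 0xCEAF7 (21 bits → U+CEAF7).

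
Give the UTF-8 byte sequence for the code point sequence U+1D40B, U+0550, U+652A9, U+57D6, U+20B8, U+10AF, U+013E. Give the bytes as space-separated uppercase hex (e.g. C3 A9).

F0 9D 90 8B D5 90 F1 A5 8A A9 E5 9F 96 E2 82 B8 E1 82 AF C4 BE

U+1D40B: 4-byte form → F0 9D 90 8B.
U+0550: 2-byte form → D5 90.
U+652A9: 4-byte form → F1 A5 8A A9.
U+57D6: 3-byte form → E5 9F 96.
U+20B8: 3-byte form → E2 82 B8.
U+10AF: 3-byte form → E1 82 AF.
U+013E: 2-byte form → C4 BE.
Concatenated (21 bytes): F0 9D 90 8B D5 90 F1 A5 8A A9 E5 9F 96 E2 82 B8 E1 82 AF C4 BE.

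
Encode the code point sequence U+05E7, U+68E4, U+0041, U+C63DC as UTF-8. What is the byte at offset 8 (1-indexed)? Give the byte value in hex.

1-indexed offset 8 is 0-indexed offset 7.
U+05E7 → 2-byte form D7 A7 at offsets 0–1.
U+68E4 → 3-byte form E6 A3 A4 at offsets 2–4.
U+0041 → 1-byte form 41 at offsets 5–5.
U+C63DC → 4-byte form F3 86 8F 9C at offsets 6–9.
Offset 7 falls in char 4's range; it's byte 2 of F3 86 8F 9C = 0x86.

0x86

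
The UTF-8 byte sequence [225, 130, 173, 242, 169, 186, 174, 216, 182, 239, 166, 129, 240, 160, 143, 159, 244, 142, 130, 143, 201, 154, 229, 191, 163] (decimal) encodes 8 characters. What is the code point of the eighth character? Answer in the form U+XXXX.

U+5FE3

Offset 0: leading byte 0xE1 = 11100001 → 3-byte char #1 = E1 82 AD.
Offset 3: leading byte 0xF2 = 11110010 → 4-byte char #2 = F2 A9 BA AE.
Offset 7: leading byte 0xD8 = 11011000 → 2-byte char #3 = D8 B6.
Offset 9: leading byte 0xEF = 11101111 → 3-byte char #4 = EF A6 81.
Offset 12: leading byte 0xF0 = 11110000 → 4-byte char #5 = F0 A0 8F 9F.
Offset 16: leading byte 0xF4 = 11110100 → 4-byte char #6 = F4 8E 82 8F.
Offset 20: leading byte 0xC9 = 11001001 → 2-byte char #7 = C9 9A.
Offset 22: leading byte 0xE5 = 11100101 → 3-byte char #8 = E5 BF A3.
Leading byte 0xE5 = 11100101 matches 1110xxxx → 3-byte sequence.
Byte 1: 0xE5 = 11100101, payload 0101 (4 bits).
Byte 2: 0xBF = 10111111 (10xxxxxx ✓), payload 111111.
Byte 3: 0xA3 = 10100011 (10xxxxxx ✓), payload 100011.
Concatenate: 0101111111100011 = 0x5FE3 (16 bits → U+5FE3).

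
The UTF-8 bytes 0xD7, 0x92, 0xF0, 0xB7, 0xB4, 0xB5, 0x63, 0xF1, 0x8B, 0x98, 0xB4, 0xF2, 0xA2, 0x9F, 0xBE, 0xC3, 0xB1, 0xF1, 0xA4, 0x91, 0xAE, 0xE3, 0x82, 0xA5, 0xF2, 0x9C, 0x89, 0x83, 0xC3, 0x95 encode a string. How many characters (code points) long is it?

10

Byte at offset 0: 0xD7 = 11010111 → 2-byte char (#1). Advance 2.
Byte at offset 2: 0xF0 = 11110000 → 4-byte char (#2). Advance 4.
Byte at offset 6: 0x63 = 01100011 → 1-byte char (#3). Advance 1.
Byte at offset 7: 0xF1 = 11110001 → 4-byte char (#4). Advance 4.
Byte at offset 11: 0xF2 = 11110010 → 4-byte char (#5). Advance 4.
Byte at offset 15: 0xC3 = 11000011 → 2-byte char (#6). Advance 2.
Byte at offset 17: 0xF1 = 11110001 → 4-byte char (#7). Advance 4.
Byte at offset 21: 0xE3 = 11100011 → 3-byte char (#8). Advance 3.
Byte at offset 24: 0xF2 = 11110010 → 4-byte char (#9). Advance 4.
Byte at offset 28: 0xC3 = 11000011 → 2-byte char (#10). Advance 2.
Reached end at offset 30 after 10 code points.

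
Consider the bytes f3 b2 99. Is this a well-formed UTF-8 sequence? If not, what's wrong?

invalid (sequence truncated)

Leading byte 0xF3 = 11110011 → 4-byte form, but only 3 bytes are present.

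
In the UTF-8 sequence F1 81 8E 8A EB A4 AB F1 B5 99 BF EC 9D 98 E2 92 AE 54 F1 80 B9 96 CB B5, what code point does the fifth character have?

Offset 0: leading byte 0xF1 = 11110001 → 4-byte char #1 = F1 81 8E 8A.
Offset 4: leading byte 0xEB = 11101011 → 3-byte char #2 = EB A4 AB.
Offset 7: leading byte 0xF1 = 11110001 → 4-byte char #3 = F1 B5 99 BF.
Offset 11: leading byte 0xEC = 11101100 → 3-byte char #4 = EC 9D 98.
Offset 14: leading byte 0xE2 = 11100010 → 3-byte char #5 = E2 92 AE.
Leading byte 0xE2 = 11100010 matches 1110xxxx → 3-byte sequence.
Byte 1: 0xE2 = 11100010, payload 0010 (4 bits).
Byte 2: 0x92 = 10010010 (10xxxxxx ✓), payload 010010.
Byte 3: 0xAE = 10101110 (10xxxxxx ✓), payload 101110.
Concatenate: 0010010010101110 = 0x24AE (16 bits → U+24AE).

U+24AE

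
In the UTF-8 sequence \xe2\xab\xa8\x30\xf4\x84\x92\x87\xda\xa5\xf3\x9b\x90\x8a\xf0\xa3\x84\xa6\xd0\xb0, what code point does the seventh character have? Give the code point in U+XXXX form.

U+0430

Offset 0: leading byte 0xE2 = 11100010 → 3-byte char #1 = E2 AB A8.
Offset 3: leading byte 0x30 = 00110000 → 1-byte char #2 = 30.
Offset 4: leading byte 0xF4 = 11110100 → 4-byte char #3 = F4 84 92 87.
Offset 8: leading byte 0xDA = 11011010 → 2-byte char #4 = DA A5.
Offset 10: leading byte 0xF3 = 11110011 → 4-byte char #5 = F3 9B 90 8A.
Offset 14: leading byte 0xF0 = 11110000 → 4-byte char #6 = F0 A3 84 A6.
Offset 18: leading byte 0xD0 = 11010000 → 2-byte char #7 = D0 B0.
Leading byte 0xD0 = 11010000 matches 110xxxxx → 2-byte sequence.
Byte 1: 0xD0 = 11010000, payload 10000 (5 bits).
Byte 2: 0xB0 = 10110000 (10xxxxxx ✓), payload 110000.
Concatenate: 10000110000 = 0x430 (11 bits → U+0430).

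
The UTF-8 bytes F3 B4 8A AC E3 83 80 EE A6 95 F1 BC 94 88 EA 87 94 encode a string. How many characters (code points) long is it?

5

Byte at offset 0: 0xF3 = 11110011 → 4-byte char (#1). Advance 4.
Byte at offset 4: 0xE3 = 11100011 → 3-byte char (#2). Advance 3.
Byte at offset 7: 0xEE = 11101110 → 3-byte char (#3). Advance 3.
Byte at offset 10: 0xF1 = 11110001 → 4-byte char (#4). Advance 4.
Byte at offset 14: 0xEA = 11101010 → 3-byte char (#5). Advance 3.
Reached end at offset 17 after 5 code points.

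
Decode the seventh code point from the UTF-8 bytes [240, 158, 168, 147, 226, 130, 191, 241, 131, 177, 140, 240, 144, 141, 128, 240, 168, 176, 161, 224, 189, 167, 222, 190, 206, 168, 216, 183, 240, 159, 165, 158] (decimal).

Offset 0: leading byte 0xF0 = 11110000 → 4-byte char #1 = F0 9E A8 93.
Offset 4: leading byte 0xE2 = 11100010 → 3-byte char #2 = E2 82 BF.
Offset 7: leading byte 0xF1 = 11110001 → 4-byte char #3 = F1 83 B1 8C.
Offset 11: leading byte 0xF0 = 11110000 → 4-byte char #4 = F0 90 8D 80.
Offset 15: leading byte 0xF0 = 11110000 → 4-byte char #5 = F0 A8 B0 A1.
Offset 19: leading byte 0xE0 = 11100000 → 3-byte char #6 = E0 BD A7.
Offset 22: leading byte 0xDE = 11011110 → 2-byte char #7 = DE BE.
Leading byte 0xDE = 11011110 matches 110xxxxx → 2-byte sequence.
Byte 1: 0xDE = 11011110, payload 11110 (5 bits).
Byte 2: 0xBE = 10111110 (10xxxxxx ✓), payload 111110.
Concatenate: 11110111110 = 0x7BE (11 bits → U+07BE).

U+07BE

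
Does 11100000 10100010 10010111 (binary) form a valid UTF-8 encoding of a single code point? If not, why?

Leading byte 0xE0 = 11100000 → 3-byte form.
Continuation bytes 0xA2=10100010, 0x97=10010111 all match 10xxxxxx.
Decoded value 0x897 is ≥ 0x800 (shortest form) and not a surrogate.

valid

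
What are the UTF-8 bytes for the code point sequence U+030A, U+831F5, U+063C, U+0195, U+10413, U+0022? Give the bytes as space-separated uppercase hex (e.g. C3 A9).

CC 8A F2 83 87 B5 D8 BC C6 95 F0 90 90 93 22

U+030A: 2-byte form → CC 8A.
U+831F5: 4-byte form → F2 83 87 B5.
U+063C: 2-byte form → D8 BC.
U+0195: 2-byte form → C6 95.
U+10413: 4-byte form → F0 90 90 93.
U+0022: 1-byte form → 22.
Concatenated (15 bytes): CC 8A F2 83 87 B5 D8 BC C6 95 F0 90 90 93 22.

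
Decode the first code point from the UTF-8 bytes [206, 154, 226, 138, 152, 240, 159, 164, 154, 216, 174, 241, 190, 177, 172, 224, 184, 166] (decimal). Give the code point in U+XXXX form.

U+039A

Offset 0: leading byte 0xCE = 11001110 → 2-byte char #1 = CE 9A.
Leading byte 0xCE = 11001110 matches 110xxxxx → 2-byte sequence.
Byte 1: 0xCE = 11001110, payload 01110 (5 bits).
Byte 2: 0x9A = 10011010 (10xxxxxx ✓), payload 011010.
Concatenate: 01110011010 = 0x39A (11 bits → U+039A).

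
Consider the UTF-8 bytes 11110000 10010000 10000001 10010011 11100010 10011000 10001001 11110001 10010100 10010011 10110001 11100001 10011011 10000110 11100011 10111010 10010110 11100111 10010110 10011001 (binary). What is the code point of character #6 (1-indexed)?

U+7599

Offset 0: leading byte 0xF0 = 11110000 → 4-byte char #1 = F0 90 81 93.
Offset 4: leading byte 0xE2 = 11100010 → 3-byte char #2 = E2 98 89.
Offset 7: leading byte 0xF1 = 11110001 → 4-byte char #3 = F1 94 93 B1.
Offset 11: leading byte 0xE1 = 11100001 → 3-byte char #4 = E1 9B 86.
Offset 14: leading byte 0xE3 = 11100011 → 3-byte char #5 = E3 BA 96.
Offset 17: leading byte 0xE7 = 11100111 → 3-byte char #6 = E7 96 99.
Leading byte 0xE7 = 11100111 matches 1110xxxx → 3-byte sequence.
Byte 1: 0xE7 = 11100111, payload 0111 (4 bits).
Byte 2: 0x96 = 10010110 (10xxxxxx ✓), payload 010110.
Byte 3: 0x99 = 10011001 (10xxxxxx ✓), payload 011001.
Concatenate: 0111010110011001 = 0x7599 (16 bits → U+7599).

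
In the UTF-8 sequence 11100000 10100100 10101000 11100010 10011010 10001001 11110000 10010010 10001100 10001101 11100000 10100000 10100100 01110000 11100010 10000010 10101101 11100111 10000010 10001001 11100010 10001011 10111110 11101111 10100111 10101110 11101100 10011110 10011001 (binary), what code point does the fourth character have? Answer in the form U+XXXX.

Offset 0: leading byte 0xE0 = 11100000 → 3-byte char #1 = E0 A4 A8.
Offset 3: leading byte 0xE2 = 11100010 → 3-byte char #2 = E2 9A 89.
Offset 6: leading byte 0xF0 = 11110000 → 4-byte char #3 = F0 92 8C 8D.
Offset 10: leading byte 0xE0 = 11100000 → 3-byte char #4 = E0 A0 A4.
Leading byte 0xE0 = 11100000 matches 1110xxxx → 3-byte sequence.
Byte 1: 0xE0 = 11100000, payload 0000 (4 bits).
Byte 2: 0xA0 = 10100000 (10xxxxxx ✓), payload 100000.
Byte 3: 0xA4 = 10100100 (10xxxxxx ✓), payload 100100.
Concatenate: 0000100000100100 = 0x824 (16 bits → U+0824).

U+0824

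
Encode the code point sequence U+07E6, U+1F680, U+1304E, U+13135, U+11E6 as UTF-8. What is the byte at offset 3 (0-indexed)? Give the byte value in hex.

U+07E6 → 2-byte form DF A6 at offsets 0–1.
U+1F680 → 4-byte form F0 9F 9A 80 at offsets 2–5.
Offset 3 falls in char 2's range; it's byte 2 of F0 9F 9A 80 = 0x9F.

0x9F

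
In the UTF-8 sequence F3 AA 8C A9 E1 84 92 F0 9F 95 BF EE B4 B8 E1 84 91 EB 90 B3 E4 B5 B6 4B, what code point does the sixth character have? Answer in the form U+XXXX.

Offset 0: leading byte 0xF3 = 11110011 → 4-byte char #1 = F3 AA 8C A9.
Offset 4: leading byte 0xE1 = 11100001 → 3-byte char #2 = E1 84 92.
Offset 7: leading byte 0xF0 = 11110000 → 4-byte char #3 = F0 9F 95 BF.
Offset 11: leading byte 0xEE = 11101110 → 3-byte char #4 = EE B4 B8.
Offset 14: leading byte 0xE1 = 11100001 → 3-byte char #5 = E1 84 91.
Offset 17: leading byte 0xEB = 11101011 → 3-byte char #6 = EB 90 B3.
Leading byte 0xEB = 11101011 matches 1110xxxx → 3-byte sequence.
Byte 1: 0xEB = 11101011, payload 1011 (4 bits).
Byte 2: 0x90 = 10010000 (10xxxxxx ✓), payload 010000.
Byte 3: 0xB3 = 10110011 (10xxxxxx ✓), payload 110011.
Concatenate: 1011010000110011 = 0xB433 (16 bits → U+B433).

U+B433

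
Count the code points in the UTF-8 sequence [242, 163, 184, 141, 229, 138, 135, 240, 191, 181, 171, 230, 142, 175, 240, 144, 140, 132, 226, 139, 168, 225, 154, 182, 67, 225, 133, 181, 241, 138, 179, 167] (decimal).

Byte at offset 0: 0xF2 = 11110010 → 4-byte char (#1). Advance 4.
Byte at offset 4: 0xE5 = 11100101 → 3-byte char (#2). Advance 3.
Byte at offset 7: 0xF0 = 11110000 → 4-byte char (#3). Advance 4.
Byte at offset 11: 0xE6 = 11100110 → 3-byte char (#4). Advance 3.
Byte at offset 14: 0xF0 = 11110000 → 4-byte char (#5). Advance 4.
Byte at offset 18: 0xE2 = 11100010 → 3-byte char (#6). Advance 3.
Byte at offset 21: 0xE1 = 11100001 → 3-byte char (#7). Advance 3.
Byte at offset 24: 0x43 = 01000011 → 1-byte char (#8). Advance 1.
Byte at offset 25: 0xE1 = 11100001 → 3-byte char (#9). Advance 3.
Byte at offset 28: 0xF1 = 11110001 → 4-byte char (#10). Advance 4.
Reached end at offset 32 after 10 code points.

10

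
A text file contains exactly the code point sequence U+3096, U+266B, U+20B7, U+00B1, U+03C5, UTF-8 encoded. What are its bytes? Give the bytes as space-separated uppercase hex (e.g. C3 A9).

U+3096: 3-byte form → E3 82 96.
U+266B: 3-byte form → E2 99 AB.
U+20B7: 3-byte form → E2 82 B7.
U+00B1: 2-byte form → C2 B1.
U+03C5: 2-byte form → CF 85.
Concatenated (13 bytes): E3 82 96 E2 99 AB E2 82 B7 C2 B1 CF 85.

E3 82 96 E2 99 AB E2 82 B7 C2 B1 CF 85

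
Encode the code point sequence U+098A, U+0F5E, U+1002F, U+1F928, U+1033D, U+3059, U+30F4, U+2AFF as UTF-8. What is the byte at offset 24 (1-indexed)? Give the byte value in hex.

0xB4

1-indexed offset 24 is 0-indexed offset 23.
U+098A → 3-byte form E0 A6 8A at offsets 0–2.
U+0F5E → 3-byte form E0 BD 9E at offsets 3–5.
U+1002F → 4-byte form F0 90 80 AF at offsets 6–9.
U+1F928 → 4-byte form F0 9F A4 A8 at offsets 10–13.
U+1033D → 4-byte form F0 90 8C BD at offsets 14–17.
U+3059 → 3-byte form E3 81 99 at offsets 18–20.
U+30F4 → 3-byte form E3 83 B4 at offsets 21–23.
Offset 23 falls in char 7's range; it's byte 3 of E3 83 B4 = 0xB4.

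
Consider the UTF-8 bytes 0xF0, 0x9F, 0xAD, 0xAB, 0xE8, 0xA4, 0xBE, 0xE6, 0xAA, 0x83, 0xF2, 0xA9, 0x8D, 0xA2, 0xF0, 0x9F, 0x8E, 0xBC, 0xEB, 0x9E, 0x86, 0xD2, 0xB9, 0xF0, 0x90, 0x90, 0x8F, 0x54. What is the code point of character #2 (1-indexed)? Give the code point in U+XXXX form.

U+893E

Offset 0: leading byte 0xF0 = 11110000 → 4-byte char #1 = F0 9F AD AB.
Offset 4: leading byte 0xE8 = 11101000 → 3-byte char #2 = E8 A4 BE.
Leading byte 0xE8 = 11101000 matches 1110xxxx → 3-byte sequence.
Byte 1: 0xE8 = 11101000, payload 1000 (4 bits).
Byte 2: 0xA4 = 10100100 (10xxxxxx ✓), payload 100100.
Byte 3: 0xBE = 10111110 (10xxxxxx ✓), payload 111110.
Concatenate: 1000100100111110 = 0x893E (16 bits → U+893E).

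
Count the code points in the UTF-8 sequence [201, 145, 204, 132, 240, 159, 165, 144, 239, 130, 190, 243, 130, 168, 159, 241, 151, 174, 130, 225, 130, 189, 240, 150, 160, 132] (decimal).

Byte at offset 0: 0xC9 = 11001001 → 2-byte char (#1). Advance 2.
Byte at offset 2: 0xCC = 11001100 → 2-byte char (#2). Advance 2.
Byte at offset 4: 0xF0 = 11110000 → 4-byte char (#3). Advance 4.
Byte at offset 8: 0xEF = 11101111 → 3-byte char (#4). Advance 3.
Byte at offset 11: 0xF3 = 11110011 → 4-byte char (#5). Advance 4.
Byte at offset 15: 0xF1 = 11110001 → 4-byte char (#6). Advance 4.
Byte at offset 19: 0xE1 = 11100001 → 3-byte char (#7). Advance 3.
Byte at offset 22: 0xF0 = 11110000 → 4-byte char (#8). Advance 4.
Reached end at offset 26 after 8 code points.

8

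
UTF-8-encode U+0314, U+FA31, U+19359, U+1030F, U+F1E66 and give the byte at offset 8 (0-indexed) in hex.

U+0314 → 2-byte form CC 94 at offsets 0–1.
U+FA31 → 3-byte form EF A8 B1 at offsets 2–4.
U+19359 → 4-byte form F0 99 8D 99 at offsets 5–8.
Offset 8 falls in char 3's range; it's byte 4 of F0 99 8D 99 = 0x99.

0x99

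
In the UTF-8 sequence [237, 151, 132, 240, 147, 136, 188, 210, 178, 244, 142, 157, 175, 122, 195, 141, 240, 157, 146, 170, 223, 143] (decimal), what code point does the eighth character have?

Offset 0: leading byte 0xED = 11101101 → 3-byte char #1 = ED 97 84.
Offset 3: leading byte 0xF0 = 11110000 → 4-byte char #2 = F0 93 88 BC.
Offset 7: leading byte 0xD2 = 11010010 → 2-byte char #3 = D2 B2.
Offset 9: leading byte 0xF4 = 11110100 → 4-byte char #4 = F4 8E 9D AF.
Offset 13: leading byte 0x7A = 01111010 → 1-byte char #5 = 7A.
Offset 14: leading byte 0xC3 = 11000011 → 2-byte char #6 = C3 8D.
Offset 16: leading byte 0xF0 = 11110000 → 4-byte char #7 = F0 9D 92 AA.
Offset 20: leading byte 0xDF = 11011111 → 2-byte char #8 = DF 8F.
Leading byte 0xDF = 11011111 matches 110xxxxx → 2-byte sequence.
Byte 1: 0xDF = 11011111, payload 11111 (5 bits).
Byte 2: 0x8F = 10001111 (10xxxxxx ✓), payload 001111.
Concatenate: 11111001111 = 0x7CF (11 bits → U+07CF).

U+07CF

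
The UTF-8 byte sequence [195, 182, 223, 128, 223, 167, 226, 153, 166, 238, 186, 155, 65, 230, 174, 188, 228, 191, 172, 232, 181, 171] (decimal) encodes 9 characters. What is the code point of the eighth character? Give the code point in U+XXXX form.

Offset 0: leading byte 0xC3 = 11000011 → 2-byte char #1 = C3 B6.
Offset 2: leading byte 0xDF = 11011111 → 2-byte char #2 = DF 80.
Offset 4: leading byte 0xDF = 11011111 → 2-byte char #3 = DF A7.
Offset 6: leading byte 0xE2 = 11100010 → 3-byte char #4 = E2 99 A6.
Offset 9: leading byte 0xEE = 11101110 → 3-byte char #5 = EE BA 9B.
Offset 12: leading byte 0x41 = 01000001 → 1-byte char #6 = 41.
Offset 13: leading byte 0xE6 = 11100110 → 3-byte char #7 = E6 AE BC.
Offset 16: leading byte 0xE4 = 11100100 → 3-byte char #8 = E4 BF AC.
Leading byte 0xE4 = 11100100 matches 1110xxxx → 3-byte sequence.
Byte 1: 0xE4 = 11100100, payload 0100 (4 bits).
Byte 2: 0xBF = 10111111 (10xxxxxx ✓), payload 111111.
Byte 3: 0xAC = 10101100 (10xxxxxx ✓), payload 101100.
Concatenate: 0100111111101100 = 0x4FEC (16 bits → U+4FEC).

U+4FEC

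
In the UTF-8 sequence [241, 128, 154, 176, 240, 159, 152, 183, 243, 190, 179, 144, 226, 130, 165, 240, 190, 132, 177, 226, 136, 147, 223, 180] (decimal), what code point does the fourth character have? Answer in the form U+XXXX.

Offset 0: leading byte 0xF1 = 11110001 → 4-byte char #1 = F1 80 9A B0.
Offset 4: leading byte 0xF0 = 11110000 → 4-byte char #2 = F0 9F 98 B7.
Offset 8: leading byte 0xF3 = 11110011 → 4-byte char #3 = F3 BE B3 90.
Offset 12: leading byte 0xE2 = 11100010 → 3-byte char #4 = E2 82 A5.
Leading byte 0xE2 = 11100010 matches 1110xxxx → 3-byte sequence.
Byte 1: 0xE2 = 11100010, payload 0010 (4 bits).
Byte 2: 0x82 = 10000010 (10xxxxxx ✓), payload 000010.
Byte 3: 0xA5 = 10100101 (10xxxxxx ✓), payload 100101.
Concatenate: 0010000010100101 = 0x20A5 (16 bits → U+20A5).

U+20A5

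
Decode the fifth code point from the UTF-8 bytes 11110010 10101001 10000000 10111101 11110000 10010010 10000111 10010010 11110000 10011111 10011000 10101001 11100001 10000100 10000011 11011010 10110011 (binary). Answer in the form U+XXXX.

U+06B3

Offset 0: leading byte 0xF2 = 11110010 → 4-byte char #1 = F2 A9 80 BD.
Offset 4: leading byte 0xF0 = 11110000 → 4-byte char #2 = F0 92 87 92.
Offset 8: leading byte 0xF0 = 11110000 → 4-byte char #3 = F0 9F 98 A9.
Offset 12: leading byte 0xE1 = 11100001 → 3-byte char #4 = E1 84 83.
Offset 15: leading byte 0xDA = 11011010 → 2-byte char #5 = DA B3.
Leading byte 0xDA = 11011010 matches 110xxxxx → 2-byte sequence.
Byte 1: 0xDA = 11011010, payload 11010 (5 bits).
Byte 2: 0xB3 = 10110011 (10xxxxxx ✓), payload 110011.
Concatenate: 11010110011 = 0x6B3 (11 bits → U+06B3).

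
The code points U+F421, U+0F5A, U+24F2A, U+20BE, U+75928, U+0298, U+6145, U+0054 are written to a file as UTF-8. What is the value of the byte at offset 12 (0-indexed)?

U+F421 → 3-byte form EF 90 A1 at offsets 0–2.
U+0F5A → 3-byte form E0 BD 9A at offsets 3–5.
U+24F2A → 4-byte form F0 A4 BC AA at offsets 6–9.
U+20BE → 3-byte form E2 82 BE at offsets 10–12.
Offset 12 falls in char 4's range; it's byte 3 of E2 82 BE = 0xBE.

0xBE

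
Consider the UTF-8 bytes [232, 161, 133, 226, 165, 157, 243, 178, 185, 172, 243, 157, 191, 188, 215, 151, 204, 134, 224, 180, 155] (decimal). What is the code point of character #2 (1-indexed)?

U+295D

Offset 0: leading byte 0xE8 = 11101000 → 3-byte char #1 = E8 A1 85.
Offset 3: leading byte 0xE2 = 11100010 → 3-byte char #2 = E2 A5 9D.
Leading byte 0xE2 = 11100010 matches 1110xxxx → 3-byte sequence.
Byte 1: 0xE2 = 11100010, payload 0010 (4 bits).
Byte 2: 0xA5 = 10100101 (10xxxxxx ✓), payload 100101.
Byte 3: 0x9D = 10011101 (10xxxxxx ✓), payload 011101.
Concatenate: 0010100101011101 = 0x295D (16 bits → U+295D).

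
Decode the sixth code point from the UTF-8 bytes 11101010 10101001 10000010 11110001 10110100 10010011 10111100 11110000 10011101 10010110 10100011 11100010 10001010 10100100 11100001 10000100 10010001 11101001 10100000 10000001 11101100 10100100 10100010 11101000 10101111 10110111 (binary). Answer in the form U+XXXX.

U+9801

Offset 0: leading byte 0xEA = 11101010 → 3-byte char #1 = EA A9 82.
Offset 3: leading byte 0xF1 = 11110001 → 4-byte char #2 = F1 B4 93 BC.
Offset 7: leading byte 0xF0 = 11110000 → 4-byte char #3 = F0 9D 96 A3.
Offset 11: leading byte 0xE2 = 11100010 → 3-byte char #4 = E2 8A A4.
Offset 14: leading byte 0xE1 = 11100001 → 3-byte char #5 = E1 84 91.
Offset 17: leading byte 0xE9 = 11101001 → 3-byte char #6 = E9 A0 81.
Leading byte 0xE9 = 11101001 matches 1110xxxx → 3-byte sequence.
Byte 1: 0xE9 = 11101001, payload 1001 (4 bits).
Byte 2: 0xA0 = 10100000 (10xxxxxx ✓), payload 100000.
Byte 3: 0x81 = 10000001 (10xxxxxx ✓), payload 000001.
Concatenate: 1001100000000001 = 0x9801 (16 bits → U+9801).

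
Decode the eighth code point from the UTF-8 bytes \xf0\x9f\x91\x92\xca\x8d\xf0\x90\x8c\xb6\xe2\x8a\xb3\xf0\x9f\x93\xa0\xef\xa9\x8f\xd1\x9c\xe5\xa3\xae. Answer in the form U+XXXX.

U+58EE

Offset 0: leading byte 0xF0 = 11110000 → 4-byte char #1 = F0 9F 91 92.
Offset 4: leading byte 0xCA = 11001010 → 2-byte char #2 = CA 8D.
Offset 6: leading byte 0xF0 = 11110000 → 4-byte char #3 = F0 90 8C B6.
Offset 10: leading byte 0xE2 = 11100010 → 3-byte char #4 = E2 8A B3.
Offset 13: leading byte 0xF0 = 11110000 → 4-byte char #5 = F0 9F 93 A0.
Offset 17: leading byte 0xEF = 11101111 → 3-byte char #6 = EF A9 8F.
Offset 20: leading byte 0xD1 = 11010001 → 2-byte char #7 = D1 9C.
Offset 22: leading byte 0xE5 = 11100101 → 3-byte char #8 = E5 A3 AE.
Leading byte 0xE5 = 11100101 matches 1110xxxx → 3-byte sequence.
Byte 1: 0xE5 = 11100101, payload 0101 (4 bits).
Byte 2: 0xA3 = 10100011 (10xxxxxx ✓), payload 100011.
Byte 3: 0xAE = 10101110 (10xxxxxx ✓), payload 101110.
Concatenate: 0101100011101110 = 0x58EE (16 bits → U+58EE).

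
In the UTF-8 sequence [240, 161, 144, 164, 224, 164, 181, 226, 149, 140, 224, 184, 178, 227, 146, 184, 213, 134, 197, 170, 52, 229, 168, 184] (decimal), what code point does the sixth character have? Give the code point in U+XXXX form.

Offset 0: leading byte 0xF0 = 11110000 → 4-byte char #1 = F0 A1 90 A4.
Offset 4: leading byte 0xE0 = 11100000 → 3-byte char #2 = E0 A4 B5.
Offset 7: leading byte 0xE2 = 11100010 → 3-byte char #3 = E2 95 8C.
Offset 10: leading byte 0xE0 = 11100000 → 3-byte char #4 = E0 B8 B2.
Offset 13: leading byte 0xE3 = 11100011 → 3-byte char #5 = E3 92 B8.
Offset 16: leading byte 0xD5 = 11010101 → 2-byte char #6 = D5 86.
Leading byte 0xD5 = 11010101 matches 110xxxxx → 2-byte sequence.
Byte 1: 0xD5 = 11010101, payload 10101 (5 bits).
Byte 2: 0x86 = 10000110 (10xxxxxx ✓), payload 000110.
Concatenate: 10101000110 = 0x546 (11 bits → U+0546).

U+0546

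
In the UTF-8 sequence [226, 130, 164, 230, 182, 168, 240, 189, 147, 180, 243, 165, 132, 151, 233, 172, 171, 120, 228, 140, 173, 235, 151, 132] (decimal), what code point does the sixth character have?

U+0078

Offset 0: leading byte 0xE2 = 11100010 → 3-byte char #1 = E2 82 A4.
Offset 3: leading byte 0xE6 = 11100110 → 3-byte char #2 = E6 B6 A8.
Offset 6: leading byte 0xF0 = 11110000 → 4-byte char #3 = F0 BD 93 B4.
Offset 10: leading byte 0xF3 = 11110011 → 4-byte char #4 = F3 A5 84 97.
Offset 14: leading byte 0xE9 = 11101001 → 3-byte char #5 = E9 AC AB.
Offset 17: leading byte 0x78 = 01111000 → 1-byte char #6 = 78.
Leading byte 0x78 = 01111000 matches 0xxxxxxx → 1-byte sequence.
Byte 1: 0x78 = 01111000, payload 1111000 (7 bits).
Concatenate: 1111000 = 0x78 (7 bits → U+0078).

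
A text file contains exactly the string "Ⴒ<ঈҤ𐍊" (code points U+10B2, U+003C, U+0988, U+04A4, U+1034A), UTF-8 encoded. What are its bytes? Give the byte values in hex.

E1 82 B2 3C E0 A6 88 D2 A4 F0 90 8D 8A

U+10B2: 3-byte form → E1 82 B2.
U+003C: 1-byte form → 3C.
U+0988: 3-byte form → E0 A6 88.
U+04A4: 2-byte form → D2 A4.
U+1034A: 4-byte form → F0 90 8D 8A.
Concatenated (13 bytes): E1 82 B2 3C E0 A6 88 D2 A4 F0 90 8D 8A.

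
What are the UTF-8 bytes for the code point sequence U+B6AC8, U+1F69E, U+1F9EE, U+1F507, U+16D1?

U+B6AC8: 4-byte form → F2 B6 AB 88.
U+1F69E: 4-byte form → F0 9F 9A 9E.
U+1F9EE: 4-byte form → F0 9F A7 AE.
U+1F507: 4-byte form → F0 9F 94 87.
U+16D1: 3-byte form → E1 9B 91.
Concatenated (19 bytes): F2 B6 AB 88 F0 9F 9A 9E F0 9F A7 AE F0 9F 94 87 E1 9B 91.

F2 B6 AB 88 F0 9F 9A 9E F0 9F A7 AE F0 9F 94 87 E1 9B 91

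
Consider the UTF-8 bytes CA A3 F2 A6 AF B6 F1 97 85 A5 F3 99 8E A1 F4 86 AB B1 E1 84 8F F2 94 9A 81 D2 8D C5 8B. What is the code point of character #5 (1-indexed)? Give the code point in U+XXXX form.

Offset 0: leading byte 0xCA = 11001010 → 2-byte char #1 = CA A3.
Offset 2: leading byte 0xF2 = 11110010 → 4-byte char #2 = F2 A6 AF B6.
Offset 6: leading byte 0xF1 = 11110001 → 4-byte char #3 = F1 97 85 A5.
Offset 10: leading byte 0xF3 = 11110011 → 4-byte char #4 = F3 99 8E A1.
Offset 14: leading byte 0xF4 = 11110100 → 4-byte char #5 = F4 86 AB B1.
Leading byte 0xF4 = 11110100 matches 11110xxx → 4-byte sequence.
Byte 1: 0xF4 = 11110100, payload 100 (3 bits).
Byte 2: 0x86 = 10000110 (10xxxxxx ✓), payload 000110.
Byte 3: 0xAB = 10101011 (10xxxxxx ✓), payload 101011.
Byte 4: 0xB1 = 10110001 (10xxxxxx ✓), payload 110001.
Concatenate: 100000110101011110001 = 0x106AF1 (21 bits → U+106AF1).

U+106AF1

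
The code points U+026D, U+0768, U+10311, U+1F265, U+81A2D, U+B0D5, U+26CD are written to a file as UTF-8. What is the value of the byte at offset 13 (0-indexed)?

U+026D → 2-byte form C9 AD at offsets 0–1.
U+0768 → 2-byte form DD A8 at offsets 2–3.
U+10311 → 4-byte form F0 90 8C 91 at offsets 4–7.
U+1F265 → 4-byte form F0 9F 89 A5 at offsets 8–11.
U+81A2D → 4-byte form F2 81 A8 AD at offsets 12–15.
Offset 13 falls in char 5's range; it's byte 2 of F2 81 A8 AD = 0x81.

0x81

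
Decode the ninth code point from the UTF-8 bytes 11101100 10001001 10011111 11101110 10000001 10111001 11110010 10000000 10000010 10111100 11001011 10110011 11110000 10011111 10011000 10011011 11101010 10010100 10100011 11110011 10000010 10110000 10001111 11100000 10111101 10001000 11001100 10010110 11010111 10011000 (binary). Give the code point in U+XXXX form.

U+0316

Offset 0: leading byte 0xEC = 11101100 → 3-byte char #1 = EC 89 9F.
Offset 3: leading byte 0xEE = 11101110 → 3-byte char #2 = EE 81 B9.
Offset 6: leading byte 0xF2 = 11110010 → 4-byte char #3 = F2 80 82 BC.
Offset 10: leading byte 0xCB = 11001011 → 2-byte char #4 = CB B3.
Offset 12: leading byte 0xF0 = 11110000 → 4-byte char #5 = F0 9F 98 9B.
Offset 16: leading byte 0xEA = 11101010 → 3-byte char #6 = EA 94 A3.
Offset 19: leading byte 0xF3 = 11110011 → 4-byte char #7 = F3 82 B0 8F.
Offset 23: leading byte 0xE0 = 11100000 → 3-byte char #8 = E0 BD 88.
Offset 26: leading byte 0xCC = 11001100 → 2-byte char #9 = CC 96.
Leading byte 0xCC = 11001100 matches 110xxxxx → 2-byte sequence.
Byte 1: 0xCC = 11001100, payload 01100 (5 bits).
Byte 2: 0x96 = 10010110 (10xxxxxx ✓), payload 010110.
Concatenate: 01100010110 = 0x316 (11 bits → U+0316).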